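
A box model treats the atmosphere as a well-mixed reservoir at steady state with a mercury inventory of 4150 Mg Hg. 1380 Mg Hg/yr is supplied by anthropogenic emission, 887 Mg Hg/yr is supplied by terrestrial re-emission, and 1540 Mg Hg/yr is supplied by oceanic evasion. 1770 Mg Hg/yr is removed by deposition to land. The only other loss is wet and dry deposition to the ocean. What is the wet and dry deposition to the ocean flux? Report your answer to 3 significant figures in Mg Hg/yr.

2040 Mg Hg/yr

At steady state ΣF_in = ΣF_out.
ΣF_in = 1380 + 887 + 1540 = 3807.0 Mg Hg/yr.
Wet and dry deposition to the ocean flux = ΣF_in − (1770) = 3807.0 − 1770 = 2037 Mg Hg/yr.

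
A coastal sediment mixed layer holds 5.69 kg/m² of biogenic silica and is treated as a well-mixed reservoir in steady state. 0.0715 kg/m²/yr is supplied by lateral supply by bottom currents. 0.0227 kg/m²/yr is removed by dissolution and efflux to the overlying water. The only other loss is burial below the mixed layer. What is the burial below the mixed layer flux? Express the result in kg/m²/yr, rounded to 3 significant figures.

At steady state ΣF_in = ΣF_out.
ΣF_in = 0.071500 kg/m²/yr.
Burial below the mixed layer flux = ΣF_in − (0.0227) = 0.071500 − 0.02270 = 0.04880 kg/m²/yr.

0.0488 kg/m²/yr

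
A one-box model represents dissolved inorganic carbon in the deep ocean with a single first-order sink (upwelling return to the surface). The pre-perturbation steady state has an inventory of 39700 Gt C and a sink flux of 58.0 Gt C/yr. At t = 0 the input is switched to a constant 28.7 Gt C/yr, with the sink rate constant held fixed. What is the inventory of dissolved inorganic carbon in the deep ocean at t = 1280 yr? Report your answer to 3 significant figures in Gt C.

22700 Gt C

The sink rate constant is k = F₀/M₀ = 58.0/39700 = 0.001461 yr⁻¹.
Solving dM/dt = F₁ − kM with M(0) = M₀ gives M(t) = F₁/k + (M₀ − F₁/k)·e^(−kt).
F₁/k = 28.7/0.001461 = 19645 Gt C; kt = 0.001461 × 1280 = 1.870, e^(−kt) = 0.1541.
M(1280) = 19645 + (39700 − 19645) × 0.1541 = 19645 + 3091 = 22736 Gt C.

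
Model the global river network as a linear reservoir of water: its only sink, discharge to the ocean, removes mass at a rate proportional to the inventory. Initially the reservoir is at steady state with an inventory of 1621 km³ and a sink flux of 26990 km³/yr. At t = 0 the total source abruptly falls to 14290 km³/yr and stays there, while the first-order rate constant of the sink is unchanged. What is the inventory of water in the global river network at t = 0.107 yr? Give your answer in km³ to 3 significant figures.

Residence time τ = M₀/F₀ = 0.06006 yr. The eventual steady state is M_∞ = M₀·(F₁/F₀) = 1621 × 14290/26990 = 858.25 km³.
The anomaly ΔM(t) = M(t) − M_∞ decays as ΔM₀·e^(−t/τ) with ΔM₀ = 1621 − 858.25 = 762.8 km³.
At t = 0.107 yr, e^(−t/τ) = e^(−1.782) = 0.1684, so ΔM = 128.4 km³ and M = 858.25 + 128.4 = 986.67 km³.

987 km³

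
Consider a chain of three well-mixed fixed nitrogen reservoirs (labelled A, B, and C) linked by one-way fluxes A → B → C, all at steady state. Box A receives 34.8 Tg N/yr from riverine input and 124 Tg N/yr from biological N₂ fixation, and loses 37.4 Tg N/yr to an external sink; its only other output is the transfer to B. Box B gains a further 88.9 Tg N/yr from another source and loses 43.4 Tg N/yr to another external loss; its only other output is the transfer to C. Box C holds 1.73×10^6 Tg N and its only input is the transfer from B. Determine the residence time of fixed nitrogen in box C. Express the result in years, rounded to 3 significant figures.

10400 yr

Box A: F(A→B) = (34.8 + 124) − 37.4 = 121.40 Tg N/yr.
Box B: F(B→C) = (121.40 + 88.9) − 43.4 = 166.90 Tg N/yr.
Box C throughput = its input = 166.90 Tg N/yr; τ = 1.73×10^6 / 166.90 = 10370 yr.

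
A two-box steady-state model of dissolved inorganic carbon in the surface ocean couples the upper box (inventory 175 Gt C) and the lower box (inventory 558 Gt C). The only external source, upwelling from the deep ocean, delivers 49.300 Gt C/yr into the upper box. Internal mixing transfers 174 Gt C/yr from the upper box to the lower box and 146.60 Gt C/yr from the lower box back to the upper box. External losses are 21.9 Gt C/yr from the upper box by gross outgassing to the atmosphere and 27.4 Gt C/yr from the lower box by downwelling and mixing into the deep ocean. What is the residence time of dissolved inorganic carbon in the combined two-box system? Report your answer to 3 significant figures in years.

14.9 yr

For the system as a whole, the A↔B exchange is internal and contributes nothing to the throughput; only the external sinks remove mass.
M_total = 175 + 558 = 733.00 Gt C.
ΣF_external_out = 21.9 + 27.4 = 49.300 Gt C/yr.
τ = M_total / ΣF_ext = 733.00 / 49.300 = 14.87 yr.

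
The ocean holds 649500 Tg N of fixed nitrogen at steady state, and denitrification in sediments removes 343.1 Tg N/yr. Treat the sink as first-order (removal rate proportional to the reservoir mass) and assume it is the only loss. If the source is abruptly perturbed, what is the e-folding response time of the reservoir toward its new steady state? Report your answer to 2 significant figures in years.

For a linear reservoir the response time equals the residence time τ = M/F.
τ = 649500 / 343.1 = 1893 yr.

1900 yr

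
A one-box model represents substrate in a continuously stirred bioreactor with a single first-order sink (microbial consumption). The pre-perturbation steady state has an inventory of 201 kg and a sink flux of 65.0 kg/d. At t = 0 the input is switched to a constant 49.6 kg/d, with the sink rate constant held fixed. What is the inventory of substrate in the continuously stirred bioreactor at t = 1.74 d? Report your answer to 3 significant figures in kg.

181 kg

τ = M₀/F₀ = 201/65.0 = 3.092 d; rate constant k = 1/τ.
New steady state M_∞ = F₁/k = F₁·τ = 49.6 × 3.092 = 153.38 kg.
M(t) = M_∞ + (M₀ − M_∞)·e^(−t/τ); t/τ = 1.74/3.092 = 0.5627, so e^(−t/τ) = 0.5697.
M(t) = 153.38 + 47.62 × 0.5697 = 180.51 kg.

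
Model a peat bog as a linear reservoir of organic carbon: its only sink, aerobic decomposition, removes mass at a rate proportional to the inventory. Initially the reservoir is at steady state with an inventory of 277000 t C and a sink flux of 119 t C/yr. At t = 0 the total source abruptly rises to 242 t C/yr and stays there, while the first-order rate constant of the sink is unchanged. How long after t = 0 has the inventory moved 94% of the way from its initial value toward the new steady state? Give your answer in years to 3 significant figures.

τ = M₀/F₀ = 277000/119 = 2328 yr.
The remaining gap fraction is e^(−t/τ); 94% covered ⇒ e^(−t/τ) = 0.0600.
t = −τ ln(0.0600) = 2328 × 2.813 = 6549 yr.

6550 yr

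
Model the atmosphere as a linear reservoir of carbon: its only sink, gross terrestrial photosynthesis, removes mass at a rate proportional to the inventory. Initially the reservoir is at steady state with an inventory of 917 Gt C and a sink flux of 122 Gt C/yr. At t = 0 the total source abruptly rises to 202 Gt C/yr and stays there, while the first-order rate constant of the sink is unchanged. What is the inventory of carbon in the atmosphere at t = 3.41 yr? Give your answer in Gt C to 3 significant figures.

1140 Gt C

The sink rate constant is k = F₀/M₀ = 122/917 = 0.1330 yr⁻¹.
Solving dM/dt = F₁ − kM with M(0) = M₀ gives M(t) = F₁/k + (M₀ − F₁/k)·e^(−kt).
F₁/k = 202/0.1330 = 1518.3 Gt C; kt = 0.1330 × 3.41 = 0.4537, e^(−kt) = 0.6353.
M(3.41) = 1518.3 + (917 − 1518.3) × 0.6353 = 1518.3 − 382.0 = 1136.3 Gt C.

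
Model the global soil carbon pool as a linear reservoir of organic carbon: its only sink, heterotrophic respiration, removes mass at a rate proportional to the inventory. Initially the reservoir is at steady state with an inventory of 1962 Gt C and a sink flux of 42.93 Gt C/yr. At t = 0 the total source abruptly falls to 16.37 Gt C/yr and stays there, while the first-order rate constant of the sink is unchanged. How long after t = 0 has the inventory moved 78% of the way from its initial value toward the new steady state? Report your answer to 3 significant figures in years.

69.2 yr

τ = M₀/F₀ = 1962/42.93 = 45.70 yr.
The remaining gap fraction is e^(−t/τ); 78% covered ⇒ e^(−t/τ) = 0.220.
t = −τ ln(0.220) = 45.70 × 1.514 = 69.20 yr.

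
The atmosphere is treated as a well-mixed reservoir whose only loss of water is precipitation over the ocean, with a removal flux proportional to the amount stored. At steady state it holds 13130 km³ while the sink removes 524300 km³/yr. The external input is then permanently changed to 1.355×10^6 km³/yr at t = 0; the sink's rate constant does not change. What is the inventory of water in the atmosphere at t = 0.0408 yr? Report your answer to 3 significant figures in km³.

29900 km³

τ = M₀/F₀ = 13130/524300 = 0.02504 yr; rate constant k = 1/τ.
New steady state M_∞ = F₁/k = F₁·τ = 1.355×10^6 × 0.02504 = 33933 km³.
M(t) = M_∞ + (M₀ − M_∞)·e^(−t/τ); t/τ = 0.0408/0.02504 = 1.629, so e^(−t/τ) = 0.1961.
M(t) = 33933 − 20800 × 0.1961 = 29854 km³.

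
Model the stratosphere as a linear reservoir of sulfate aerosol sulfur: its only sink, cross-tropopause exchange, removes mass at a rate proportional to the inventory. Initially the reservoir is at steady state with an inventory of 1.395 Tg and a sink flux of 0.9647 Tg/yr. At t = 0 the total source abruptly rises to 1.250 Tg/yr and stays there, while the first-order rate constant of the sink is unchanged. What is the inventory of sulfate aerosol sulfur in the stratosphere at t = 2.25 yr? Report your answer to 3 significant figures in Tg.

1.72 Tg

τ = M₀/F₀ = 1.395/0.9647 = 1.446 yr; rate constant k = 1/τ.
New steady state M_∞ = F₁/k = F₁·τ = 1.250 × 1.446 = 1.8076 Tg.
M(t) = M_∞ + (M₀ − M_∞)·e^(−t/τ); t/τ = 2.25/1.446 = 1.556, so e^(−t/τ) = 0.2110.
M(t) = 1.8076 − 0.4126 × 0.2110 = 1.7205 Tg.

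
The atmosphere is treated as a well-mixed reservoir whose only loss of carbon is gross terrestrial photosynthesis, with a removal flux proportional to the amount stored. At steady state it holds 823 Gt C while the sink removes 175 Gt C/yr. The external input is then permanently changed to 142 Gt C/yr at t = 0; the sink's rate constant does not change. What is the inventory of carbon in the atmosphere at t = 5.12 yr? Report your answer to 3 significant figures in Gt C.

720 Gt C

Residence time τ = M₀/F₀ = 4.703 yr. The eventual steady state is M_∞ = M₀·(F₁/F₀) = 823 × 142/175 = 667.81 Gt C.
The anomaly ΔM(t) = M(t) − M_∞ decays as ΔM₀·e^(−t/τ) with ΔM₀ = 823 − 667.81 = 155.2 Gt C.
At t = 5.12 yr, e^(−t/τ) = e^(−1.089) = 0.3367, so ΔM = 52.25 Gt C and M = 667.81 + 52.25 = 720.05 Gt C.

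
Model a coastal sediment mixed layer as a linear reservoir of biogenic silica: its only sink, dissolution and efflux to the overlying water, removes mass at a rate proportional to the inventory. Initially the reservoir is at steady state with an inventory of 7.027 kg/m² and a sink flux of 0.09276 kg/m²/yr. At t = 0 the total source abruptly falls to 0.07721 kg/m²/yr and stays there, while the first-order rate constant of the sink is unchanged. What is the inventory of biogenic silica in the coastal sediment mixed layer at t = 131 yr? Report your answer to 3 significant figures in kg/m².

6.06 kg/m²

τ = M₀/F₀ = 7.027/0.09276 = 75.75 yr; rate constant k = 1/τ.
New steady state M_∞ = F₁/k = F₁·τ = 0.07721 × 75.75 = 5.8490 kg/m².
M(t) = M_∞ + (M₀ − M_∞)·e^(−t/τ); t/τ = 131/75.75 = 1.729, so e^(−t/τ) = 0.1774.
M(t) = 5.8490 + 1.178 × 0.1774 = 6.0580 kg/m².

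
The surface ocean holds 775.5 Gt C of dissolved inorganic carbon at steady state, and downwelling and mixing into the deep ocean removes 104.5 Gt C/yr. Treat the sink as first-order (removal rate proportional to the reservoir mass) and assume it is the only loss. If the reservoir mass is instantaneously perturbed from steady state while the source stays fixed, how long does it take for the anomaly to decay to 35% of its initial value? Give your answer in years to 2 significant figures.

7.8 yr

For a linear reservoir the anomaly decays as exp(−t/τ) with τ = M/F = 775.5/104.5 = 7.421 yr.
exp(−t/τ) = 0.35 ⇒ t = −τ ln(0.35) = 7.421 × 1.050 = 7.791 yr.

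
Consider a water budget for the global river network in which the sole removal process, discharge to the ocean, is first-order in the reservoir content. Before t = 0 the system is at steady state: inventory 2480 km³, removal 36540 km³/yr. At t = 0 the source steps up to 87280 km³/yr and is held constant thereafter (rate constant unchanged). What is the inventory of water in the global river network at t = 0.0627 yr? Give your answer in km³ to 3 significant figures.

4560 km³

τ = M₀/F₀ = 2480/36540 = 0.06787 yr; rate constant k = 1/τ.
New steady state M_∞ = F₁/k = F₁·τ = 87280 × 0.06787 = 5923.8 km³.
M(t) = M_∞ + (M₀ − M_∞)·e^(−t/τ); t/τ = 0.0627/0.06787 = 0.9238, so e^(−t/τ) = 0.3970.
M(t) = 5923.8 − 3444 × 0.3970 = 4556.6 km³.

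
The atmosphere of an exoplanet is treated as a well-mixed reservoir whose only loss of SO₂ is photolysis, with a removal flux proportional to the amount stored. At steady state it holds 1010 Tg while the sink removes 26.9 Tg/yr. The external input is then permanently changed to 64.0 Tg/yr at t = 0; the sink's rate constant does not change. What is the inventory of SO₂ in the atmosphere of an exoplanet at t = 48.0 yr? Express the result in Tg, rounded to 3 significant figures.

The sink rate constant is k = F₀/M₀ = 26.9/1010 = 0.02663 yr⁻¹.
Solving dM/dt = F₁ − kM with M(0) = M₀ gives M(t) = F₁/k + (M₀ − F₁/k)·e^(−kt).
F₁/k = 64.0/0.02663 = 2403.0 Tg; kt = 0.02663 × 48.0 = 1.278, e^(−kt) = 0.2785.
M(48.0) = 2403.0 + (1010 − 2403.0) × 0.2785 = 2403.0 − 387.9 = 2015.1 Tg.

2020 Tg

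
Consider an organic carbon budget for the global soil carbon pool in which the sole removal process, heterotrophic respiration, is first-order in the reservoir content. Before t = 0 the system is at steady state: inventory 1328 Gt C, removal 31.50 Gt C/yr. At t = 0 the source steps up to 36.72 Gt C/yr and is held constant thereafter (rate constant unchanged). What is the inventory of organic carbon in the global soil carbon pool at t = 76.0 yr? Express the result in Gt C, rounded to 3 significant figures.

1510 Gt C

τ = M₀/F₀ = 1328/31.50 = 42.16 yr; rate constant k = 1/τ.
New steady state M_∞ = F₁/k = F₁·τ = 36.72 × 42.16 = 1548.1 Gt C.
M(t) = M_∞ + (M₀ − M_∞)·e^(−t/τ); t/τ = 76.0/42.16 = 1.803, so e^(−t/τ) = 0.1649.
M(t) = 1548.1 − 220.1 × 0.1649 = 1511.8 Gt C.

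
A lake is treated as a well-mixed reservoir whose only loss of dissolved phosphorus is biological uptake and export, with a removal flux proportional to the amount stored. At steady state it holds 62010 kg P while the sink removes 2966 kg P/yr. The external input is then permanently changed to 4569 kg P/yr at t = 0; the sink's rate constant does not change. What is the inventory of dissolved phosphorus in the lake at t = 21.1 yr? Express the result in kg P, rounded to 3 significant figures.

83300 kg P

τ = M₀/F₀ = 62010/2966 = 20.91 yr; rate constant k = 1/τ.
New steady state M_∞ = F₁/k = F₁·τ = 4569 × 20.91 = 95524 kg P.
M(t) = M_∞ + (M₀ − M_∞)·e^(−t/τ); t/τ = 21.1/20.91 = 1.009, so e^(−t/τ) = 0.3645.
M(t) = 95524 − 33510 × 0.3645 = 83308 kg P.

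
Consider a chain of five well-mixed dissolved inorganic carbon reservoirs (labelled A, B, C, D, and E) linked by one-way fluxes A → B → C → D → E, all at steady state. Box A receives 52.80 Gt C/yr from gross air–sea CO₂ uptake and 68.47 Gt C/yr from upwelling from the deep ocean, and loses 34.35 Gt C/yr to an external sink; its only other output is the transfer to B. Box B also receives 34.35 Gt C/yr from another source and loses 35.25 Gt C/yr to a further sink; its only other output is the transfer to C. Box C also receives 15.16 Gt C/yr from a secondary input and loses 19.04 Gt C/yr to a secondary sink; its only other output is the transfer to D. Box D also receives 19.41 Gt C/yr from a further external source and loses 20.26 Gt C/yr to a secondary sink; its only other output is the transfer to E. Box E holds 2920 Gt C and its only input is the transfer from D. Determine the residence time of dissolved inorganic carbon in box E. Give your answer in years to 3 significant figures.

Box A: F(A→B) = (52.80 + 68.47) − 34.35 = 86.920 Gt C/yr.
Box B: F(B→C) = (86.920 + 34.35) − 35.25 = 86.020 Gt C/yr.
Box C: F(C→D) = (86.020 + 15.16) − 19.04 = 82.140 Gt C/yr.
Box D: F(D→E) = (82.140 + 19.41) − 20.26 = 81.290 Gt C/yr.
Box E throughput = its input = 81.290 Gt C/yr; τ = 2920 / 81.290 = 35.92 yr.

35.9 yr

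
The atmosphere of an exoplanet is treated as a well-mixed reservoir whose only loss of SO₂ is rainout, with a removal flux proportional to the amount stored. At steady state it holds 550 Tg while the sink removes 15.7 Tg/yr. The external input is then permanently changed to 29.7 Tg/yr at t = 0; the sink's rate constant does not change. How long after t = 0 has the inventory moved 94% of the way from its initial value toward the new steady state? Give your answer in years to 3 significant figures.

τ = M₀/F₀ = 550/15.7 = 35.03 yr.
The remaining gap fraction is e^(−t/τ); 94% covered ⇒ e^(−t/τ) = 0.0600.
t = −τ ln(0.0600) = 35.03 × 2.813 = 98.56 yr.

98.6 yr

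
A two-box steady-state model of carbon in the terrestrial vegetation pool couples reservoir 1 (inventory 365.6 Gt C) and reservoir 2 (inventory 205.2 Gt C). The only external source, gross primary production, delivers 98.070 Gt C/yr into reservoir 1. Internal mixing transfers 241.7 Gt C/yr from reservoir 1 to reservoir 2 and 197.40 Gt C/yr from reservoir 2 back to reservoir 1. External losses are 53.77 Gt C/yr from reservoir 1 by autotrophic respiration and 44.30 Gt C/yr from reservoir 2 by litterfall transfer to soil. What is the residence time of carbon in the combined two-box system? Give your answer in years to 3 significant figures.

Residence time in the combined system uses the total inventory and the total *external* removal — internal exchanges between the two boxes cancel.
M_total = 365.6 + 205.2 = 570.80 Gt C.
ΣF_external_out = 53.77 + 44.30 = 98.070 Gt C/yr.
τ = M_total / ΣF_ext = 570.80 / 98.070 = 5.820 yr.

5.82 yr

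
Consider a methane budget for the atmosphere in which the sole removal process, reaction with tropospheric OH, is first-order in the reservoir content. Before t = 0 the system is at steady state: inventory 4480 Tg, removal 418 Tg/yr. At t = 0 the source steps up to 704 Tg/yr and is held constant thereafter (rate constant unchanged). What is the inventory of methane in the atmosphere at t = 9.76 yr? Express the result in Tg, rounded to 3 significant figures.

Residence time τ = M₀/F₀ = 10.72 yr. The eventual steady state is M_∞ = M₀·(F₁/F₀) = 4480 × 704/418 = 7545.3 Tg.
The anomaly ΔM(t) = M(t) − M_∞ decays as ΔM₀·e^(−t/τ) with ΔM₀ = 4480 − 7545.3 = −3065 Tg.
At t = 9.76 yr, e^(−t/τ) = e^(−0.9106) = 0.4023, so ΔM = −1233 Tg and M = 7545.3 − 1233 = 6312.2 Tg.

6310 Tg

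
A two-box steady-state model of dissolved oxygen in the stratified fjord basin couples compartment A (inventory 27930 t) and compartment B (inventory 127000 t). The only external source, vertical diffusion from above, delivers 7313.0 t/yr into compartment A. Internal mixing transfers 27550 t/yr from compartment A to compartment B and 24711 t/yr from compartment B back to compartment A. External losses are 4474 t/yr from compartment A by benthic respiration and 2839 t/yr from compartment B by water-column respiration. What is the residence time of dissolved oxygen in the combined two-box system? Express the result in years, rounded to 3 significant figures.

Treat the two boxes together as one reservoir: the mixing fluxes between them are internal recycling, so τ = ΣM / Σ(external losses).
M_total = 27930 + 127000 = 154930 t.
ΣF_external_out = 4474 + 2839 = 7313.0 t/yr.
τ = M_total / ΣF_ext = 154930 / 7313.0 = 21.19 yr.

21.2 yr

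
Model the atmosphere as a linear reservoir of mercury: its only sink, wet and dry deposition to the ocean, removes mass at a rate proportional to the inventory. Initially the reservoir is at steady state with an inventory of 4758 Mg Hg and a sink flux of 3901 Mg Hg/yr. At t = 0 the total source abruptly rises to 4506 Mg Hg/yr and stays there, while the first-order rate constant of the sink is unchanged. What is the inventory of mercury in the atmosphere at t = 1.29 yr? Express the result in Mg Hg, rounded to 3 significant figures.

5240 Mg Hg

τ = M₀/F₀ = 4758/3901 = 1.220 yr; rate constant k = 1/τ.
New steady state M_∞ = F₁/k = F₁·τ = 4506 × 1.220 = 5495.9 Mg Hg.
M(t) = M_∞ + (M₀ − M_∞)·e^(−t/τ); t/τ = 1.29/1.220 = 1.058, so e^(−t/τ) = 0.3473.
M(t) = 5495.9 − 737.9 × 0.3473 = 5239.7 Mg Hg.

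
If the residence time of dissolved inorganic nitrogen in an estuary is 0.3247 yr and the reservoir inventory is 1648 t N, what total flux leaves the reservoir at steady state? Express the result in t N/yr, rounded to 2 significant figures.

5100 t N/yr

F = M / τ = 1648 / 0.3247 = 5075 t N/yr.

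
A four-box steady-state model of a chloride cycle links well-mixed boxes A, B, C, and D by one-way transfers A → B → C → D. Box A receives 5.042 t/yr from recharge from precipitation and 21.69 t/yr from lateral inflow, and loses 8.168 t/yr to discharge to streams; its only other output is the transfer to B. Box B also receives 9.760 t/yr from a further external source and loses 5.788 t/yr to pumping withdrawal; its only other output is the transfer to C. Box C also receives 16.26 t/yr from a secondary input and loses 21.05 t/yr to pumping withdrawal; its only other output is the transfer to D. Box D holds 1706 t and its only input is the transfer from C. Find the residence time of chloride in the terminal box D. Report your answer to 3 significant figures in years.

96.1 yr

Box A: F(A→B) = (5.042 + 21.69) − 8.168 = 18.564 t/yr.
Box B: F(B→C) = (18.564 + 9.760) − 5.788 = 22.536 t/yr.
Box C: F(C→D) = (22.536 + 16.26) − 21.05 = 17.746 t/yr.
Box D throughput = its input = 17.746 t/yr; τ = 1706 / 17.746 = 96.13 yr.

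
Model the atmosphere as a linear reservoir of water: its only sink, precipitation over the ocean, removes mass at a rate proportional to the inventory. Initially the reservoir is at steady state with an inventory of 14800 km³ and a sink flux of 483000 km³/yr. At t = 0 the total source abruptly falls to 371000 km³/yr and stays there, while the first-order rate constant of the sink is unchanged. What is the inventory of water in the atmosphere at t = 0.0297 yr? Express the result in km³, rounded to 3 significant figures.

The sink rate constant is k = F₀/M₀ = 483000/14800 = 32.64 yr⁻¹.
Solving dM/dt = F₁ − kM with M(0) = M₀ gives M(t) = F₁/k + (M₀ − F₁/k)·e^(−kt).
F₁/k = 371000/32.64 = 11368 km³; kt = 32.64 × 0.0297 = 0.9693, e^(−kt) = 0.3794.
M(0.0297) = 11368 + (14800 − 11368) × 0.3794 = 11368 + 1302 = 12670 km³.

12700 km³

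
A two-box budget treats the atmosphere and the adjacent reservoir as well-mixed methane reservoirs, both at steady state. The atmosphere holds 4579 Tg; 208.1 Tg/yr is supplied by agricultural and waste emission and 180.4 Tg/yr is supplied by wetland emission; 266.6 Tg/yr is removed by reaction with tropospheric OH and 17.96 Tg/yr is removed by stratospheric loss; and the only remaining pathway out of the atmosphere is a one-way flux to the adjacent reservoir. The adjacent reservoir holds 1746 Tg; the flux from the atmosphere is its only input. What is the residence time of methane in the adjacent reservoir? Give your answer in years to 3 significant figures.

Balance the atmosphere: ΣF_in = 208.1 + 180.4 = 388.50 Tg/yr.
Flux to the adjacent reservoir = ΣF_in − (266.6 + 17.96) = 103.94 Tg/yr.
At steady state the output of the adjacent reservoir equals its input, 103.94 Tg/yr.
τ = M / F = 1746 / 103.94 = 16.80 yr.

16.8 yr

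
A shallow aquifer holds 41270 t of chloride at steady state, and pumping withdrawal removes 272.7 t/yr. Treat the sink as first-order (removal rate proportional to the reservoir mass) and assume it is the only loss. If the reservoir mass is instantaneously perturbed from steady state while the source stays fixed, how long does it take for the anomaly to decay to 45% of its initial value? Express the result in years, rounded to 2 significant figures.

120 yr

For a linear reservoir the anomaly decays as exp(−t/τ) with τ = M/F = 41270/272.7 = 151.3 yr.
exp(−t/τ) = 0.45 ⇒ t = −τ ln(0.45) = 151.3 × 0.7985 = 120.8 yr.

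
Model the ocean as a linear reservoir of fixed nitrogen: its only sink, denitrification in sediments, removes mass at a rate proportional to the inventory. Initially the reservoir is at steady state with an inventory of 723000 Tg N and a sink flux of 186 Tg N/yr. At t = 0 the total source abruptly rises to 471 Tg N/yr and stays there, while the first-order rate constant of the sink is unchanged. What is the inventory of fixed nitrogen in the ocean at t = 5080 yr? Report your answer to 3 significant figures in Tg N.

1.53×10^6 Tg N

The sink rate constant is k = F₀/M₀ = 186/723000 = 0.0002573 yr⁻¹.
Solving dM/dt = F₁ − kM with M(0) = M₀ gives M(t) = F₁/k + (M₀ − F₁/k)·e^(−kt).
F₁/k = 471/0.0002573 = 1.8308×10^6 Tg N; kt = 0.0002573 × 5080 = 1.307, e^(−kt) = 0.2707.
M(5080) = 1.8308×10^6 + (723000 − 1.8308×10^6) × 0.2707 = 1.8308×10^6 − 299800 = 1.5310×10^6 Tg N.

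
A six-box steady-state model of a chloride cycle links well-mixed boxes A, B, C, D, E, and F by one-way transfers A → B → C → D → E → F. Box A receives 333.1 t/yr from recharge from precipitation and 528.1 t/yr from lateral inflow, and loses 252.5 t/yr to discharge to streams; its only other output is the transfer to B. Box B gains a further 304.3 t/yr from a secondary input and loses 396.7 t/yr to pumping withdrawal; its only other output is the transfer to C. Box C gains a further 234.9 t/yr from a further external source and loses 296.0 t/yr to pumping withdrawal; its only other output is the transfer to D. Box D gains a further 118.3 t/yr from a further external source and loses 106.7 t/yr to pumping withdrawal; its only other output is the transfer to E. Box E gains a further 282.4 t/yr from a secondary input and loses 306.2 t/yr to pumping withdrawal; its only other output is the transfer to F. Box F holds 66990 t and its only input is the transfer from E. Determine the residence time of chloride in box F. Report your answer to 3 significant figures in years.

151 yr

Box A: F(A→B) = (333.1 + 528.1) − 252.5 = 608.70 t/yr.
Box B: F(B→C) = (608.70 + 304.3) − 396.7 = 516.30 t/yr.
Box C: F(C→D) = (516.30 + 234.9) − 296.0 = 455.20 t/yr.
Box D: F(D→E) = (455.20 + 118.3) − 106.7 = 466.80 t/yr.
Box E: F(E→F) = (466.80 + 282.4) − 306.2 = 443.00 t/yr.
Box F throughput = its input = 443.00 t/yr; τ = 66990 / 443.00 = 151.2 yr.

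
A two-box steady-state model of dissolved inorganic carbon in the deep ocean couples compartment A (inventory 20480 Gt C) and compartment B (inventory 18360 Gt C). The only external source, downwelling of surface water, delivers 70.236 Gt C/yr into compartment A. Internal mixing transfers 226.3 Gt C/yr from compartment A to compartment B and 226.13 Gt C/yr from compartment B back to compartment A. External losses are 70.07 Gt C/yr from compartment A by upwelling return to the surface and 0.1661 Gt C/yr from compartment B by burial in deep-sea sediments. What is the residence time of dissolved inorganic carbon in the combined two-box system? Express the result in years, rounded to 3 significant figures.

For the system as a whole, the A↔B exchange is internal and contributes nothing to the throughput; only the external sinks remove mass.
M_total = 20480 + 18360 = 38840 Gt C.
ΣF_external_out = 70.07 + 0.1661 = 70.236 Gt C/yr.
τ = M_total / ΣF_ext = 38840 / 70.236 = 553.0 yr.

553 yr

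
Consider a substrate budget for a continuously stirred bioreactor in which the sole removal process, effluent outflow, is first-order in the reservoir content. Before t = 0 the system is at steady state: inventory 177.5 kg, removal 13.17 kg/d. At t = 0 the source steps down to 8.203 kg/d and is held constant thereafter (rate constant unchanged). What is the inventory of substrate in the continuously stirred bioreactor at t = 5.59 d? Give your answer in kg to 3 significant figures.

155 kg

τ = M₀/F₀ = 177.5/13.17 = 13.48 d; rate constant k = 1/τ.
New steady state M_∞ = F₁/k = F₁·τ = 8.203 × 13.48 = 110.56 kg.
M(t) = M_∞ + (M₀ − M_∞)·e^(−t/τ); t/τ = 5.59/13.48 = 0.4148, so e^(−t/τ) = 0.6605.
M(t) = 110.56 + 66.94 × 0.6605 = 154.77 kg.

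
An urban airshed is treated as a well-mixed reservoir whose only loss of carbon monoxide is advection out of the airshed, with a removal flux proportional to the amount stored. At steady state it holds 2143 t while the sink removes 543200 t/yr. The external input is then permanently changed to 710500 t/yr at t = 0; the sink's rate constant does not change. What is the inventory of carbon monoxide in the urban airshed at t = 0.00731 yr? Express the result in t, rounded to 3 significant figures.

τ = M₀/F₀ = 2143/543200 = 0.003945 yr; rate constant k = 1/τ.
New steady state M_∞ = F₁/k = F₁·τ = 710500 × 0.003945 = 2803.0 t.
M(t) = M_∞ + (M₀ − M_∞)·e^(−t/τ); t/τ = 0.00731/0.003945 = 1.853, so e^(−t/τ) = 0.1568.
M(t) = 2803.0 − 660.0 × 0.1568 = 2699.5 t.

2700 t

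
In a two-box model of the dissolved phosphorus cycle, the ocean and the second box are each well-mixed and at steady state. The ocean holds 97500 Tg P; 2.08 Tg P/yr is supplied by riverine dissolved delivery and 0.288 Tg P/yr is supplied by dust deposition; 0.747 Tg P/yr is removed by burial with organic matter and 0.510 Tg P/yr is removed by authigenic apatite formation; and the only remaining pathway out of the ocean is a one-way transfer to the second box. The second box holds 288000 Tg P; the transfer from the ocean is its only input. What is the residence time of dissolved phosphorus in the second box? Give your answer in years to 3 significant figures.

259000 yr

Balance the ocean: ΣF_in = 2.08 + 0.288 = 2.3680 Tg P/yr.
Transfer to the second box = ΣF_in − (0.747 + 0.510) = 1.1110 Tg P/yr.
At steady state the output of the second box equals its input, 1.1110 Tg P/yr.
τ = M / F = 288000 / 1.1110 = 259200 yr.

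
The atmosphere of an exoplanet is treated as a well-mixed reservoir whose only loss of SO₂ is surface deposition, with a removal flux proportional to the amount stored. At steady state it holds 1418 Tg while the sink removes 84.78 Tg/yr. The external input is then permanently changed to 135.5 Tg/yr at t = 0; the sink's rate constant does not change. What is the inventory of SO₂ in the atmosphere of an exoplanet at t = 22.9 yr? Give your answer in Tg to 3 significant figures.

2050 Tg

τ = M₀/F₀ = 1418/84.78 = 16.73 yr; rate constant k = 1/τ.
New steady state M_∞ = F₁/k = F₁·τ = 135.5 × 16.73 = 2266.3 Tg.
M(t) = M_∞ + (M₀ − M_∞)·e^(−t/τ); t/τ = 22.9/16.73 = 1.369, so e^(−t/τ) = 0.2543.
M(t) = 2266.3 − 848.3 × 0.2543 = 2050.6 Tg.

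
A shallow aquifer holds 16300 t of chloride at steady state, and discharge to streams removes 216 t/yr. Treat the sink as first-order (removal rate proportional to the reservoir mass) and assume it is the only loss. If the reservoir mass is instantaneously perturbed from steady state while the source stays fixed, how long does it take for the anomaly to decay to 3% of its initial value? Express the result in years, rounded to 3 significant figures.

For a linear reservoir the anomaly decays as exp(−t/τ) with τ = M/F = 16300/216 = 75.46 yr.
exp(−t/τ) = 0.03 ⇒ t = −τ ln(0.03) = 75.46 × 3.507 = 264.6 yr.

265 yr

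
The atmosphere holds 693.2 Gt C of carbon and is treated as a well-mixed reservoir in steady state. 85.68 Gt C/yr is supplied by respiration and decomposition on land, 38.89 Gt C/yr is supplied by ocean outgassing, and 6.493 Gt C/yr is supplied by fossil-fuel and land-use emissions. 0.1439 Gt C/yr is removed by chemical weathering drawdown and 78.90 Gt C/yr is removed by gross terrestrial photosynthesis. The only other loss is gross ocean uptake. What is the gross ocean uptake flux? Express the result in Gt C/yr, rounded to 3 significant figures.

52.0 Gt C/yr

At steady state ΣF_in = ΣF_out.
ΣF_in = 85.68 + 38.89 + 6.493 = 131.06 Gt C/yr.
Gross ocean uptake flux = ΣF_in − (0.1439 + 78.90) = 131.06 − 79.04 = 52.02 Gt C/yr.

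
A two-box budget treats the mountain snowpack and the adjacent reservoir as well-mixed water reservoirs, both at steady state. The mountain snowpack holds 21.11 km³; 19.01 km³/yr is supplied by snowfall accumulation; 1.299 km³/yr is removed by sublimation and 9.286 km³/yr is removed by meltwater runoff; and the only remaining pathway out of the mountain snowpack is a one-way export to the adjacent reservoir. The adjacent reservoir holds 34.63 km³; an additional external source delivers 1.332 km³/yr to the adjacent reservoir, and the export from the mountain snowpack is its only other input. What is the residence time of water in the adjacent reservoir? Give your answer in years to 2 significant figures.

3.5 yr

Balance the mountain snowpack: ΣF_in = 19.010 km³/yr.
Export to the adjacent reservoir = ΣF_in − (1.299 + 9.286) = 8.4250 km³/yr.
Total input to the adjacent reservoir = 8.4250 + 1.332 = 9.7570 km³/yr; at steady state this equals its total output.
τ = M / F = 34.63 / 9.7570 = 3.549 yr.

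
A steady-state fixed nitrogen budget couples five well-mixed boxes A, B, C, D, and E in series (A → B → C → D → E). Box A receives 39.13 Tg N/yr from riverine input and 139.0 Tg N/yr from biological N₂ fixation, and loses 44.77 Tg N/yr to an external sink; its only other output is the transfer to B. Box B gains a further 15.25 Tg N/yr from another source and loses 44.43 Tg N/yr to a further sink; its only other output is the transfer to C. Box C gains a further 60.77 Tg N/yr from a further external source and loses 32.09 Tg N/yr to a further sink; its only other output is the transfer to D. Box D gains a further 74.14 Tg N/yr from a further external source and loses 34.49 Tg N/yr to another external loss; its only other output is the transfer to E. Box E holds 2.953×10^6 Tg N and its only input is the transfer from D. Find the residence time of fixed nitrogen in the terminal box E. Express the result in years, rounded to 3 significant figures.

17100 yr

Box A: F(A→B) = (39.13 + 139.0) − 44.77 = 133.36 Tg N/yr.
Box B: F(B→C) = (133.36 + 15.25) − 44.43 = 104.18 Tg N/yr.
Box C: F(C→D) = (104.18 + 60.77) − 32.09 = 132.86 Tg N/yr.
Box D: F(D→E) = (132.86 + 74.14) − 34.49 = 172.51 Tg N/yr.
Box E throughput = its input = 172.51 Tg N/yr; τ = 2.953×10^6 / 172.51 = 17120 yr.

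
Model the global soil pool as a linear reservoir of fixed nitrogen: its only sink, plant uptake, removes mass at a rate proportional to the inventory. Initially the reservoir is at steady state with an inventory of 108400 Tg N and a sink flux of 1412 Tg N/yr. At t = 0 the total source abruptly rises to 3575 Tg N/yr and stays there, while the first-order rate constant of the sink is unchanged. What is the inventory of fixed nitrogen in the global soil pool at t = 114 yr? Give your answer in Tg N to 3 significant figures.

237000 Tg N

Residence time τ = M₀/F₀ = 76.77 yr. The eventual steady state is M_∞ = M₀·(F₁/F₀) = 108400 × 3575/1412 = 274450 Tg N.
The anomaly ΔM(t) = M(t) − M_∞ decays as ΔM₀·e^(−t/τ) with ΔM₀ = 108400 − 274450 = −166100 Tg N.
At t = 114 yr, e^(−t/τ) = e^(−1.485) = 0.2265, so ΔM = −37610 Tg N and M = 274450 − 37610 = 236840 Tg N.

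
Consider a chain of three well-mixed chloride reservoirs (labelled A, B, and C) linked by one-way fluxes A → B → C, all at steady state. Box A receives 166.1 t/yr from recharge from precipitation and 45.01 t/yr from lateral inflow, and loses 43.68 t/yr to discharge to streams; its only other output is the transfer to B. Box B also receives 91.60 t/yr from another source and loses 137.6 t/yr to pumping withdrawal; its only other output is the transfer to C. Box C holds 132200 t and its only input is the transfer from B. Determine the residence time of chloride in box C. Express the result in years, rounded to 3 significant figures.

Box A: F(A→B) = (166.1 + 45.01) − 43.68 = 167.43 t/yr.
Box B: F(B→C) = (167.43 + 91.60) − 137.6 = 121.43 t/yr.
Box C throughput = its input = 121.43 t/yr; τ = 132200 / 121.43 = 1089 yr.

1090 yr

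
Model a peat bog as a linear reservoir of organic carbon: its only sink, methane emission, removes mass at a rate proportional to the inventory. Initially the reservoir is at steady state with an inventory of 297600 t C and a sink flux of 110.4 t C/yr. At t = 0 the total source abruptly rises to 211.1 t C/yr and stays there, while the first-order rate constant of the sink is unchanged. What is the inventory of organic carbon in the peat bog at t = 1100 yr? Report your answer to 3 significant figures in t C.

Residence time τ = M₀/F₀ = 2696 yr. The eventual steady state is M_∞ = M₀·(F₁/F₀) = 297600 × 211.1/110.4 = 569050 t C.
The anomaly ΔM(t) = M(t) − M_∞ decays as ΔM₀·e^(−t/τ) with ΔM₀ = 297600 − 569050 = −271500 t C.
At t = 1100 yr, e^(−t/τ) = e^(−0.4081) = 0.6649, so ΔM = −180500 t C and M = 569050 − 180500 = 388550 t C.

389000 t C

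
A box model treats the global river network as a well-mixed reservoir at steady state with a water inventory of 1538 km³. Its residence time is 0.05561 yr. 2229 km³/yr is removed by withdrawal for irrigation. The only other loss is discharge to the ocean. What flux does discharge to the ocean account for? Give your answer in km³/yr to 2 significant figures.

25000 km³/yr

Total removal F = M/τ = 1538 / 0.05561 = 27660 km³/yr.
Discharge to the ocean = F − (2229) = 27660 − 2229 = 25430 km³/yr.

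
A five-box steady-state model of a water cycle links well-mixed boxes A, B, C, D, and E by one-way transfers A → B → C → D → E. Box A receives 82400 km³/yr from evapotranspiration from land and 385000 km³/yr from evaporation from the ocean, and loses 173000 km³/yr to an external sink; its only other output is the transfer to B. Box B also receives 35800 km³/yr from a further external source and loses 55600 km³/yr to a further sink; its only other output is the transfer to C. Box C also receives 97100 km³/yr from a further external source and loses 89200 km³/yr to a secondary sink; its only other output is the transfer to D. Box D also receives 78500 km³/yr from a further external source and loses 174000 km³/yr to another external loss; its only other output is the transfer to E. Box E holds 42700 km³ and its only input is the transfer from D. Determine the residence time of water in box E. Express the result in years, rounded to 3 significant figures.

0.228 yr

Box A: F(A→B) = (82400 + 385000) − 173000 = 294400 km³/yr.
Box B: F(B→C) = (294400 + 35800) − 55600 = 274600 km³/yr.
Box C: F(C→D) = (274600 + 97100) − 89200 = 282500 km³/yr.
Box D: F(D→E) = (282500 + 78500) − 174000 = 187000 km³/yr.
Box E throughput = its input = 187000 km³/yr; τ = 42700 / 187000 = 0.2283 yr.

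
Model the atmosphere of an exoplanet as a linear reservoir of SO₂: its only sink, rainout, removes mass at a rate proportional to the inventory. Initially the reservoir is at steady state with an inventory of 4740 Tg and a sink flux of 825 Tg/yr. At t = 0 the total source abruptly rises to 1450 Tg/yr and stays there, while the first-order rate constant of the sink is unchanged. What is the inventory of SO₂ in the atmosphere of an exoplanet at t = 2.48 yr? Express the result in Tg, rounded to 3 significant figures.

Residence time τ = M₀/F₀ = 5.745 yr. The eventual steady state is M_∞ = M₀·(F₁/F₀) = 4740 × 1450/825 = 8330.9 Tg.
The anomaly ΔM(t) = M(t) − M_∞ decays as ΔM₀·e^(−t/τ) with ΔM₀ = 4740 − 8330.9 = −3591 Tg.
At t = 2.48 yr, e^(−t/τ) = e^(−0.4316) = 0.6494, so ΔM = −2332 Tg and M = 8330.9 − 2332 = 5998.8 Tg.

6000 Tg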